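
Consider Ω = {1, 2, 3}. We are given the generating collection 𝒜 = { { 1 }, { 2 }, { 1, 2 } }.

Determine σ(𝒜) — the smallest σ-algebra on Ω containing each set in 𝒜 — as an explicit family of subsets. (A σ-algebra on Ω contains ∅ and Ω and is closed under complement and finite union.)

|σ(𝒜)| = 8.  σ(𝒜) = { {  }, { 1 }, { 2 }, { 3 }, { 1, 2 }, { 1, 3 }, { 2, 3 }, Ω }

Trace:
Begin from { {  }, { 1 }, { 2 }, { 1, 2 }, Ω } (that is, 𝒜 plus ∅ and Ω).
Round 1 (3 new):
  { 3 }  = Ω∖{ 1, 2 }
  { 1, 3 }  = Ω∖{ 2 }
  { 2, 3 }  = Ω∖{ 1 }
  — 8 sets.
After Round 2 the family is unchanged; done.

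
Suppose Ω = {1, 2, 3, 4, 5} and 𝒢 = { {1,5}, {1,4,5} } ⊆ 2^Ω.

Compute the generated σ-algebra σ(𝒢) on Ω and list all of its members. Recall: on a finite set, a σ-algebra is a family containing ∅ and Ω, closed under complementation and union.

|σ(𝒢)| = 8.  σ(𝒢) = { {}, {4}, {1,5}, {2,3}, {1,4,5}, {2,3,4}, {1,2,3,5}, Ω }

Check:
Take S₀ = 𝒢 ∪ {∅, Ω} = { {}, {1,5}, {1,4,5}, Ω }.
Pass 1 (2 new):
  {2,3}  = complement {1,4,5}
  {2,3,4}  = complement {1,5}
  — 6 sets.
Pass 2. New:
  {1,2,3,5}  = {2,3} ∪ {1,5}
  — 7 sets.
Pass 3: 1 new —
  {4}  = complement {1,2,3,5}
  — 8 sets.
Pass 4: already closed under ᶜ and ∪.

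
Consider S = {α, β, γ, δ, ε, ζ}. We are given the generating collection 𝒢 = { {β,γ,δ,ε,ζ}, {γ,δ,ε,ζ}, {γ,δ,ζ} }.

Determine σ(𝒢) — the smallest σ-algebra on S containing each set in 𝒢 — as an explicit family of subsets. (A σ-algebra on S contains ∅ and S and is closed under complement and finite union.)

|σ(𝒢)| = 16.  σ(𝒢) = { {}, {α}, {β}, {ε}, {α,β}, {α,ε}, {β,ε}, {α,β,ε}, {γ,δ,ζ}, {α,γ,δ,ζ}, {β,γ,δ,ζ}, {γ,δ,ε,ζ}, {α,β,γ,δ,ζ}, {α,γ,δ,ε,ζ}, {β,γ,δ,ε,ζ}, S }

Check:
Seed the family with 𝒢 together with ∅ and S: { {}, {γ,δ,ζ}, {γ,δ,ε,ζ}, {β,γ,δ,ε,ζ}, S }.
Iteration 1: +3 →
  {α}  = {β,γ,δ,ε,ζ}ᶜ
  {α,β}  = {γ,δ,ε,ζ}ᶜ
  {α,β,ε}  = {γ,δ,ζ}ᶜ
  — 8 sets.
Iteration 2 (3 new):
  {α,γ,δ,ζ}  = {γ,δ,ζ} ∪ {α}
  {α,β,γ,δ,ζ}  = {γ,δ,ζ} ∪ {α,β}
  {α,γ,δ,ε,ζ}  = {α} ∪ {γ,δ,ε,ζ}
  — 11 sets.
Iteration 3. New:
  {β}  = {α,γ,δ,ε,ζ}ᶜ
  {ε}  = {α,β,γ,δ,ζ}ᶜ
  {β,ε}  = {α,γ,δ,ζ}ᶜ
  — 14 sets.
Iteration 4 adds 2:
  {α,ε}  = {ε} ∪ {α}
  {β,γ,δ,ζ}  = {γ,δ,ζ} ∪ {β}
  — 16 sets.
Iteration 5: closed — nothing new.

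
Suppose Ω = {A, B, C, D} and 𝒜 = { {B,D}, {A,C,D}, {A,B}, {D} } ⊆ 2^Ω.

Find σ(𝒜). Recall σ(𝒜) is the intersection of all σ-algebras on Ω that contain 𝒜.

Start: 𝒜 ∪ {∅, Ω} = { {}, {D}, {A,B}, {B,D}, {A,C,D}, Ω }.
Round 1 (5 new):
  {B}  = {A,C,D}ᶜ
  {A,C}  = {B,D}ᶜ
  {C,D}  = {A,B}ᶜ
  {A,B,C}  = {D}ᶜ
  {A,B,D}  = {A,B} ∪ {D}
  (now 11)
Round 2 adds 2:
  {C}  = {A,B,D}ᶜ
  {B,C,D}  = {C,D} ∪ {B}
  (now 13)
Round 3 adds 2:
  {A}  = {B,C,D}ᶜ
  {B,C}  = {C} ∪ {B}
  (now 15)
Round 4: +1 →
  {A,D}  = {B,C}ᶜ
  (now 16)
Round 5: already closed under ᶜ and ∪.

|σ(𝒜)| = 16.  σ(𝒜) = { {}, {A}, {B}, {C}, {D}, {A,B}, {A,C}, {A,D}, {B,C}, {B,D}, {C,D}, {A,B,C}, {A,B,D}, {A,C,D}, {B,C,D}, Ω }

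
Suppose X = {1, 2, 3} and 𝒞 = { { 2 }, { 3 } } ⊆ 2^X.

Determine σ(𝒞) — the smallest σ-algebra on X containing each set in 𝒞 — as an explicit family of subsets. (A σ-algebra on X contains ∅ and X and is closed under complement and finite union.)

σ(𝒞) = { {  }, { 1 }, { 2 }, { 3 }, { 1, 2 }, { 1, 3 }, { 2, 3 }, X }

Trace:
Initial family (4 sets): { {  }, { 2 }, { 3 }, X }.
Pass 1 (3 new):
  { 1, 2 }  = X∖{ 3 }
  { 1, 3 }  = X∖{ 2 }
  { 2, 3 }  = { 3 } ∪ { 2 }
  — 7 sets.
Pass 2. New:
  { 1 }  = X∖{ 2, 3 }
  — 8 sets.
Pass 3: no new sets; the family is a σ-algebra.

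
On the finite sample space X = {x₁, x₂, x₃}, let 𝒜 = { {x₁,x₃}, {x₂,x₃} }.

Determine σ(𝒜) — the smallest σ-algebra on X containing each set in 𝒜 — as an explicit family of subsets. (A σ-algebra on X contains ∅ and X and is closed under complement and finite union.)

σ(𝒜) (8 sets): { ∅, {x₁}, {x₂}, {x₃}, {x₁,x₂}, {x₁,x₃}, {x₂,x₃}, X }

Check:
Start: 𝒜 ∪ {∅, X} = { ∅, {x₁,x₃}, {x₂,x₃}, X }.
Round 1 (2 new):
  {x₁}  = ᶜ of {x₂,x₃}
  {x₂}  = ᶜ of {x₁,x₃}
  [6 total]
Round 2: +1 →
  {x₁,x₂}  = {x₂} ∪ {x₁}
  [7 total]
Round 3. New:
  {x₃}  = ᶜ of {x₁,x₂}
  [8 total]
Round 4 adds nothing — fixpoint reached.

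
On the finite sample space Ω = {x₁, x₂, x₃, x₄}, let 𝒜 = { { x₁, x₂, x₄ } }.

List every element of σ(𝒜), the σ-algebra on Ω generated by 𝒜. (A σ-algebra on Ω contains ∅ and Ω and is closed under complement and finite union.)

σ(𝒜) = { {}, { x₃ }, { x₁, x₂, x₄ }, Ω }

Check:
Take S₀ = 𝒜 ∪ {∅, Ω} = { {}, { x₁, x₂, x₄ }, Ω }.
Round 1 (1 new):
  { x₃ }  = { x₁, x₂, x₄ }ᶜ
  (now 4)
Round 2: closed — nothing new.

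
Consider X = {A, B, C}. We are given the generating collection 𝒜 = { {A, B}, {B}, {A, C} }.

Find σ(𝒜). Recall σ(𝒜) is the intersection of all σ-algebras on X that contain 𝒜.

σ(𝒜) = { ∅, {A}, {B}, {C}, {A, B}, {A, C}, {B, C}, X }

Check:
Seed the family with 𝒜 together with ∅ and X: { ∅, {B}, {A, B}, {A, C}, X }.
Pass 1: +1 →
  {C}  = complement {A, B}
  [6 total]
Pass 2 adds 1:
  {B, C}  = {C} ∪ {B}
  [7 total]
Pass 3 adds 1:
  {A}  = complement {B, C}
  [8 total]
Pass 4: already closed under ᶜ and ∪.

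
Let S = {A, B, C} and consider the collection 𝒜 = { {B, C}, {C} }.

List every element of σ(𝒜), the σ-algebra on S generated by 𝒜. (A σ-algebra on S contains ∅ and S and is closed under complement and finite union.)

σ(𝒜) (8 sets): { {}, {A}, {B}, {C}, {A, B}, {A, C}, {B, C}, S }

Trace:
Take S₀ = 𝒜 ∪ {∅, S} = { {}, {C}, {B, C}, S }.
Step 1 (2 new):
  {A}  = complement {B, C}
  {A, B}  = complement {C}
  — 6 sets.
Step 2. New:
  {A, C}  = {C} ∪ {A}
  — 7 sets.
Step 3 (1 new):
  {B}  = complement {A, C}
  — 8 sets.
Step 4 adds nothing — fixpoint reached.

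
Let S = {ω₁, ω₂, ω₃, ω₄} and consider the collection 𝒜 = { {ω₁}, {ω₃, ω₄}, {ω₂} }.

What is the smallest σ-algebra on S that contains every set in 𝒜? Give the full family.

σ(𝒜) (8 sets): { {}, {ω₁}, {ω₂}, {ω₁, ω₂}, {ω₃, ω₄}, {ω₁, ω₃, ω₄}, {ω₂, ω₃, ω₄}, S }

Derivation:
Seed the family with 𝒜 together with ∅ and S: { {}, {ω₁}, {ω₂}, {ω₃, ω₄}, S }.
Step 1: 3 new —
  {ω₁, ω₂}  = S∖{ω₃, ω₄}
  {ω₁, ω₃, ω₄}  = S∖{ω₂}
  {ω₂, ω₃, ω₄}  = S∖{ω₁}
  — 8 sets.
Step 2: stable.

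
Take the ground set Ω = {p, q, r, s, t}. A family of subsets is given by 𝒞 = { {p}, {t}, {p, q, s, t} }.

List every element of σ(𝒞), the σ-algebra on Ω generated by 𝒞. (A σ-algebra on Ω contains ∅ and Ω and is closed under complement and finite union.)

Start: 𝒞 ∪ {∅, Ω} = { {}, {p}, {t}, {p, q, s, t}, Ω }.
Step 1: 4 new —
  {r}  = Ω∖{p, q, s, t}
  {p, t}  = {t} ∪ {p}
  {p, q, r, s}  = Ω∖{t}
  {q, r, s, t}  = Ω∖{p}
  — 9 sets.
Step 2 (4 new):
  {p, r}  = {r} ∪ {p}
  {r, t}  = {t} ∪ {r}
  {p, r, t}  = {r} ∪ {p, t}
  {q, r, s}  = Ω∖{p, t}
  — 13 sets.
Step 3. New:
  {q, s}  = Ω∖{p, r, t}
  {p, q, s}  = Ω∖{r, t}
  {q, s, t}  = Ω∖{p, r}
  — 16 sets.
Step 4: no new sets; the family is a σ-algebra.

Hence σ(𝒞) has 16 members: { {}, {p}, {r}, {t}, {p, r}, {p, t}, {q, s}, {r, t}, {p, q, s}, {p, r, t}, {q, r, s}, {q, s, t}, {p, q, r, s}, {p, q, s, t}, {q, r, s, t}, Ω }.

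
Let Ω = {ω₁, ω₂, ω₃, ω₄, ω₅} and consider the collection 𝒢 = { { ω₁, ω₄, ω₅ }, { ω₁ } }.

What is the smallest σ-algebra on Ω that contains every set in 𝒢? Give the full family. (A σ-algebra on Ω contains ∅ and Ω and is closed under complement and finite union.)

σ(𝒢) = { {}, { ω₁ }, { ω₂, ω₃ }, { ω₄, ω₅ }, { ω₁, ω₂, ω₃ }, { ω₁, ω₄, ω₅ }, { ω₂, ω₃, ω₄, ω₅ }, Ω }

Derivation:
Initial family (4 sets): { {}, { ω₁ }, { ω₁, ω₄, ω₅ }, Ω }.
Pass 1. New:
  { ω₂, ω₃ }  = { ω₁, ω₄, ω₅ }ᶜ
  { ω₂, ω₃, ω₄, ω₅ }  = { ω₁ }ᶜ
Pass 2: +1 →
  { ω₁, ω₂, ω₃ }  = { ω₂, ω₃ } ∪ { ω₁ }
Pass 3 adds 1:
  { ω₄, ω₅ }  = { ω₁, ω₂, ω₃ }ᶜ
Pass 4: closed — nothing new.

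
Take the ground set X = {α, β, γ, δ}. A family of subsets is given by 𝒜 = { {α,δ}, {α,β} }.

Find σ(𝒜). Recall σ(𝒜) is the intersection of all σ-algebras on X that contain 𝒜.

σ(𝒜) = { ∅, {α}, {β}, {γ}, {δ}, {α,β}, {α,γ}, {α,δ}, {β,γ}, {β,δ}, {γ,δ}, {α,β,γ}, {α,β,δ}, {α,γ,δ}, {β,γ,δ}, X }

Working:
Initial family (4 sets): { ∅, {α,β}, {α,δ}, X }.
Iteration 1: 3 new —
  {β,γ}  = ᶜ of {α,δ}
  {γ,δ}  = ᶜ of {α,β}
  {α,β,δ}  = {α,β} ∪ {α,δ}
  — 7 sets.
Iteration 2: +4 →
  {γ}  = ᶜ of {α,β,δ}
  {α,β,γ}  = {β,γ} ∪ {α,β}
  {α,γ,δ}  = {γ,δ} ∪ {α,δ}
  {β,γ,δ}  = {γ,δ} ∪ {β,γ}
  — 11 sets.
Iteration 3 (3 new):
  {α}  = ᶜ of {β,γ,δ}
  {β}  = ᶜ of {α,γ,δ}
  {δ}  = ᶜ of {α,β,γ}
  — 14 sets.
Iteration 4 (2 new):
  {α,γ}  = {γ} ∪ {α}
  {β,δ}  = {δ} ∪ {β}
  — 16 sets.
Iteration 5: no new sets; the family is a σ-algebra.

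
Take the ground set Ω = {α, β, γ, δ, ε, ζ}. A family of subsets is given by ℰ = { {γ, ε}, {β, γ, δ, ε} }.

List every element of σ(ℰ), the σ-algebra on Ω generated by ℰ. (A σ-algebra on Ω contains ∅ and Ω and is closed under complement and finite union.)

|σ(ℰ)| = 8.  σ(ℰ) = { ∅, {α, ζ}, {β, δ}, {γ, ε}, {α, β, δ, ζ}, {α, γ, ε, ζ}, {β, γ, δ, ε}, Ω }

Working:
Take S₀ = ℰ ∪ {∅, Ω} = { ∅, {γ, ε}, {β, γ, δ, ε}, Ω }.
Round 1 adds 2:
  {α, ζ}  = complement {β, γ, δ, ε}
  {α, β, δ, ζ}  = complement {γ, ε}
Round 2: +1 →
  {α, γ, ε, ζ}  = {α, ζ} ∪ {γ, ε}
Round 3: 1 new —
  {β, δ}  = complement {α, γ, ε, ζ}
After Round 4 the family is unchanged; done.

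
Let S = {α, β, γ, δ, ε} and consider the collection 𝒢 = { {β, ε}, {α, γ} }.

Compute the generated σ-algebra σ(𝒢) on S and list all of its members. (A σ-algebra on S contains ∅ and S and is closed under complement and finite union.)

Start: 𝒢 ∪ {∅, S} = { ∅, {α, γ}, {β, ε}, S }.
Pass 1 adds 3:
  {α, γ, δ}  = {β, ε}ᶜ
  {β, δ, ε}  = {α, γ}ᶜ
  {α, β, γ, ε}  = {β, ε} ∪ {α, γ}
  (now 7)
Pass 2: +1 →
  {δ}  = {α, β, γ, ε}ᶜ
  (now 8)
Pass 3: closed — nothing new.

Therefore σ(𝒢) = { ∅, {δ}, {α, γ}, {β, ε}, {α, γ, δ}, {β, δ, ε}, {α, β, γ, ε}, S } (|σ(𝒢)| = 8).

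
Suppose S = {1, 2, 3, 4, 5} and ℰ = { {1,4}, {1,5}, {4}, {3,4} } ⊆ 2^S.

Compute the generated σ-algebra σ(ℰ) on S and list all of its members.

σ(ℰ) (32 sets): { {}, {1}, {2}, {3}, {4}, {5}, {1,2}, {1,3}, {1,4}, {1,5}, {2,3}, {2,4}, {2,5}, {3,4}, {3,5}, {4,5}, {1,2,3}, {1,2,4}, {1,2,5}, {1,3,4}, {1,3,5}, {1,4,5}, {2,3,4}, {2,3,5}, {2,4,5}, {3,4,5}, {1,2,3,4}, {1,2,3,5}, {1,2,4,5}, {1,3,4,5}, {2,3,4,5}, S }

Check:
Start: ℰ ∪ {∅, S} = { {}, {4}, {1,4}, {1,5}, {3,4}, S }.
Pass 1: 7 new —
  {1,2,5}  = S∖{3,4}
  {1,3,4}  = {3,4} ∪ {1,4}
  {1,4,5}  = {1,4} ∪ {1,5}
  {2,3,4}  = S∖{1,5}
  {2,3,5}  = S∖{1,4}
  {1,2,3,5}  = S∖{4}
  {1,3,4,5}  = {3,4} ∪ {1,5}
  [13 total]
Pass 2 adds 6:
  {2}  = S∖{1,3,4,5}
  {2,3}  = S∖{1,4,5}
  {2,5}  = S∖{1,3,4}
  {1,2,3,4}  = {2,3,4} ∪ {1,3,4}
  {1,2,4,5}  = {1,4,5} ∪ {1,2,5}
  {2,3,4,5}  = {3,4} ∪ {2,3,5}
  [19 total]
Pass 3 adds 6:
  {1}  = S∖{2,3,4,5}
  {3}  = S∖{1,2,4,5}
  {5}  = S∖{1,2,3,4}
  {2,4}  = {2} ∪ {4}
  {1,2,4}  = {2} ∪ {1,4}
  {2,4,5}  = {2,5} ∪ {4}
  [25 total]
Pass 4: 7 new —
  {1,2}  = {2} ∪ {1}
  {1,3}  = S∖{2,4,5}
  {3,5}  = S∖{1,2,4}
  {4,5}  = {5} ∪ {4}
  {1,2,3}  = {2,3} ∪ {1}
  {1,3,5}  = S∖{2,4}
  {3,4,5}  = {3,4} ∪ {5}
  [32 total]
Pass 5: closed — nothing new.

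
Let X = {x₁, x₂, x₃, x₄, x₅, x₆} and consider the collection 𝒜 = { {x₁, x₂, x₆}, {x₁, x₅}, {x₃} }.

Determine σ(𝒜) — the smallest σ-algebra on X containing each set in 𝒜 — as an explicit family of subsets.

σ(𝒜) = { ∅, {x₁}, {x₃}, {x₄}, {x₅}, {x₁, x₃}, {x₁, x₄}, {x₁, x₅}, {x₂, x₆}, {x₃, x₄}, {x₃, x₅}, {x₄, x₅}, {x₁, x₂, x₆}, {x₁, x₃, x₄}, {x₁, x₃, x₅}, {x₁, x₄, x₅}, {x₂, x₃, x₆}, {x₂, x₄, x₆}, {x₂, x₅, x₆}, {x₃, x₄, x₅}, {x₁, x₂, x₃, x₆}, {x₁, x₂, x₄, x₆}, {x₁, x₂, x₅, x₆}, {x₁, x₃, x₄, x₅}, {x₂, x₃, x₄, x₆}, {x₂, x₃, x₅, x₆}, {x₂, x₄, x₅, x₆}, {x₁, x₂, x₃, x₄, x₆}, {x₁, x₂, x₃, x₅, x₆}, {x₁, x₂, x₄, x₅, x₆}, {x₂, x₃, x₄, x₅, x₆}, X }

Check:
Initial family (5 sets): { ∅, {x₃}, {x₁, x₅}, {x₁, x₂, x₆}, X }.
Iteration 1: +6 →
  {x₁, x₃, x₅}  = {x₃} ∪ {x₁, x₅}
  {x₃, x₄, x₅}  = complement {x₁, x₂, x₆}
  {x₁, x₂, x₃, x₆}  = {x₃} ∪ {x₁, x₂, x₆}
  {x₁, x₂, x₅, x₆}  = {x₁, x₅} ∪ {x₁, x₂, x₆}
  {x₂, x₃, x₄, x₆}  = complement {x₁, x₅}
  {x₁, x₂, x₄, x₅, x₆}  = complement {x₃}
Iteration 2 adds 7:
  {x₃, x₄}  = complement {x₁, x₂, x₅, x₆}
  {x₄, x₅}  = complement {x₁, x₂, x₃, x₆}
  {x₂, x₄, x₆}  = complement {x₁, x₃, x₅}
  {x₁, x₃, x₄, x₅}  = {x₃, x₄, x₅} ∪ {x₁, x₃, x₅}
  {x₁, x₂, x₃, x₄, x₆}  = {x₁, x₂, x₃, x₆} ∪ {x₂, x₃, x₄, x₆}
  {x₁, x₂, x₃, x₅, x₆}  = {x₁, x₃, x₅} ∪ {x₁, x₂, x₃, x₆}
  {x₂, x₃, x₄, x₅, x₆}  = {x₃, x₄, x₅} ∪ {x₂, x₃, x₄, x₆}
Iteration 3: +7 →
  {x₁}  = complement {x₂, x₃, x₄, x₅, x₆}
  {x₄}  = complement {x₁, x₂, x₃, x₅, x₆}
  {x₅}  = complement {x₁, x₂, x₃, x₄, x₆}
  {x₂, x₆}  = complement {x₁, x₃, x₄, x₅}
  {x₁, x₄, x₅}  = {x₄, x₅} ∪ {x₁, x₅}
  {x₁, x₂, x₄, x₆}  = {x₂, x₄, x₆} ∪ {x₁, x₂, x₆}
  {x₂, x₄, x₅, x₆}  = {x₄, x₅} ∪ {x₂, x₄, x₆}
Iteration 4 adds 6:
  {x₁, x₃}  = complement {x₂, x₄, x₅, x₆}
  {x₁, x₄}  = {x₁} ∪ {x₄}
  {x₃, x₅}  = complement {x₁, x₂, x₄, x₆}
  {x₁, x₃, x₄}  = {x₃, x₄} ∪ {x₁}
  {x₂, x₃, x₆}  = complement {x₁, x₄, x₅}
  {x₂, x₅, x₆}  = {x₂, x₆} ∪ {x₅}
Iteration 5: +1 →
  {x₂, x₃, x₅, x₆}  = complement {x₁, x₄}
Iteration 6: closed — nothing new.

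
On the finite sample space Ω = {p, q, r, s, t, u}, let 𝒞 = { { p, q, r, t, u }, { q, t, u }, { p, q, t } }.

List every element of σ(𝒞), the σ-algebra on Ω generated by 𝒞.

Initial family (5 sets): { ∅, { p, q, t }, { q, t, u }, { p, q, r, t, u }, Ω }.
Iteration 1: 4 new —
  { s }  = Ω∖{ p, q, r, t, u }
  { p, r, s }  = Ω∖{ q, t, u }
  { r, s, u }  = Ω∖{ p, q, t }
  { p, q, t, u }  = { p, q, t } ∪ { q, t, u }
  |family| = 9
Iteration 2 (7 new):
  { r, s }  = Ω∖{ p, q, t, u }
  { p, q, s, t }  = { p, q, t } ∪ { s }
  { p, r, s, u }  = { p, r, s } ∪ { r, s, u }
  { q, s, t, u }  = { q, t, u } ∪ { s }
  { p, q, r, s, t }  = { p, q, t } ∪ { p, r, s }
  { p, q, s, t, u }  = { s } ∪ { p, q, t, u }
  { q, r, s, t, u }  = { q, t, u } ∪ { r, s, u }
  |family| = 16
Iteration 3. New:
  { p }  = Ω∖{ q, r, s, t, u }
  { r }  = Ω∖{ p, q, s, t, u }
  { u }  = Ω∖{ p, q, r, s, t }
  { p, r }  = Ω∖{ q, s, t, u }
  { q, t }  = Ω∖{ p, r, s, u }
  { r, u }  = Ω∖{ p, q, s, t }
  |family| = 22
Iteration 4 (9 new):
  { p, s }  = { p } ∪ { s }
  { p, u }  = { p } ∪ { u }
  { s, u }  = { u } ∪ { s }
  { p, r, u }  = { p } ∪ { r, u }
  { q, r, t }  = { q, t } ∪ { r }
  { q, s, t }  = { q, t } ∪ { s }
  { p, q, r, t }  = { q, t } ∪ { p, r }
  { q, r, s, t }  = { q, t } ∪ { r, s }
  { q, r, t, u }  = { q, t } ∪ { r, u }
  |family| = 31
Iteration 5: +1 →
  { p, s, u }  = Ω∖{ q, r, t }
  |family| = 32
After Iteration 6 the family is unchanged; done.

Hence σ(𝒞) has 32 members: { ∅, { p }, { r }, { s }, { u }, { p, r }, { p, s }, { p, u }, { q, t }, { r, s }, { r, u }, { s, u }, { p, q, t }, { p, r, s }, { p, r, u }, { p, s, u }, { q, r, t }, { q, s, t }, { q, t, u }, { r, s, u }, { p, q, r, t }, { p, q, s, t }, { p, q, t, u }, { p, r, s, u }, { q, r, s, t }, { q, r, t, u }, { q, s, t, u }, { p, q, r, s, t }, { p, q, r, t, u }, { p, q, s, t, u }, { q, r, s, t, u }, Ω }.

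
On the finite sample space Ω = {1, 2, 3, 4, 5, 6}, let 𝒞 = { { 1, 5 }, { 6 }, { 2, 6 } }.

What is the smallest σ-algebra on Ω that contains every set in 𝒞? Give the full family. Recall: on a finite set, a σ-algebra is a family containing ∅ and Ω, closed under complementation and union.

Start: 𝒞 ∪ {∅, Ω} = { {  }, { 6 }, { 1, 5 }, { 2, 6 }, Ω }.
Step 1 (5 new):
  { 1, 5, 6 }  = { 1, 5 } ∪ { 6 }
  { 1, 2, 5, 6 }  = { 1, 5 } ∪ { 2, 6 }
  { 1, 3, 4, 5 }  = ᶜ of { 2, 6 }
  { 2, 3, 4, 6 }  = ᶜ of { 1, 5 }
  { 1, 2, 3, 4, 5 }  = ᶜ of { 6 }
  |family| = 10
Step 2 (3 new):
  { 3, 4 }  = ᶜ of { 1, 2, 5, 6 }
  { 2, 3, 4 }  = ᶜ of { 1, 5, 6 }
  { 1, 3, 4, 5, 6 }  = { 6 } ∪ { 1, 3, 4, 5 }
  |family| = 13
Step 3 adds 2:
  { 2 }  = ᶜ of { 1, 3, 4, 5, 6 }
  { 3, 4, 6 }  = { 3, 4 } ∪ { 6 }
  |family| = 15
Step 4 (1 new):
  { 1, 2, 5 }  = ᶜ of { 3, 4, 6 }
  |family| = 16
Step 5 adds nothing — fixpoint reached.

σ(𝒞) = { {  }, { 2 }, { 6 }, { 1, 5 }, { 2, 6 }, { 3, 4 }, { 1, 2, 5 }, { 1, 5, 6 }, { 2, 3, 4 }, { 3, 4, 6 }, { 1, 2, 5, 6 }, { 1, 3, 4, 5 }, { 2, 3, 4, 6 }, { 1, 2, 3, 4, 5 }, { 1, 3, 4, 5, 6 }, Ω }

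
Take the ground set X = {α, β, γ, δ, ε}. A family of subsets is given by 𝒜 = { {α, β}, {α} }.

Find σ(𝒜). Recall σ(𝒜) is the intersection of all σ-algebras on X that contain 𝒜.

Start: 𝒜 ∪ {∅, X} = { {}, {α}, {α, β}, X }.
Round 1 adds 2:
  {γ, δ, ε}  = complement {α, β}
  {β, γ, δ, ε}  = complement {α}
Round 2: +1 →
  {α, γ, δ, ε}  = {γ, δ, ε} ∪ {α}
Round 3: +1 →
  {β}  = complement {α, γ, δ, ε}
Round 4: stable.

|σ(𝒜)| = 8.  σ(𝒜) = { {}, {α}, {β}, {α, β}, {γ, δ, ε}, {α, γ, δ, ε}, {β, γ, δ, ε}, X }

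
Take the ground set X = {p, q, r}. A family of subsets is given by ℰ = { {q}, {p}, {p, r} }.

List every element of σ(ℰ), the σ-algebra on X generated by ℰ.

σ(ℰ) = { {}, {p}, {q}, {r}, {p, q}, {p, r}, {q, r}, X }

Working:
Begin from { {}, {p}, {q}, {p, r}, X } (that is, ℰ plus ∅ and X).
Iteration 1: 2 new —
  {p, q}  = {q} ∪ {p}
  {q, r}  = ᶜ of {p}
Iteration 2: 1 new —
  {r}  = ᶜ of {p, q}
After Iteration 3 the family is unchanged; done.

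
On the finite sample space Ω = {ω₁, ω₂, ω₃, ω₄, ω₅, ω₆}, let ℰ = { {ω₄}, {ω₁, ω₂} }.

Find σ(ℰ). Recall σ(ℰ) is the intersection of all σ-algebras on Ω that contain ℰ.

Initial family (4 sets): { ∅, {ω₄}, {ω₁, ω₂}, Ω }.
Step 1 adds 3:
  {ω₁, ω₂, ω₄}  = {ω₁, ω₂} ∪ {ω₄}
  {ω₃, ω₄, ω₅, ω₆}  = {ω₁, ω₂}ᶜ
  {ω₁, ω₂, ω₃, ω₅, ω₆}  = {ω₄}ᶜ
Step 2: +1 →
  {ω₃, ω₅, ω₆}  = {ω₁, ω₂, ω₄}ᶜ
Step 3: already closed under ᶜ and ∪.

Hence σ(ℰ) has 8 members: { ∅, {ω₄}, {ω₁, ω₂}, {ω₁, ω₂, ω₄}, {ω₃, ω₅, ω₆}, {ω₃, ω₄, ω₅, ω₆}, {ω₁, ω₂, ω₃, ω₅, ω₆}, Ω }.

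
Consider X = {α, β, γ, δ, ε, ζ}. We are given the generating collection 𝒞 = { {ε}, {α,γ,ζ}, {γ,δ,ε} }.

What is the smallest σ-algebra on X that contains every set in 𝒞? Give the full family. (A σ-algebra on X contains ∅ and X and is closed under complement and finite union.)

Initial family (5 sets): { {}, {ε}, {α,γ,ζ}, {γ,δ,ε}, X }.
Step 1: +5 →
  {α,β,ζ}  = ᶜ of {γ,δ,ε}
  {β,δ,ε}  = ᶜ of {α,γ,ζ}
  {α,γ,ε,ζ}  = {α,γ,ζ} ∪ {ε}
  {α,β,γ,δ,ζ}  = ᶜ of {ε}
  {α,γ,δ,ε,ζ}  = {γ,δ,ε} ∪ {α,γ,ζ}
  |family| = 10
Step 2: +7 →
  {β}  = ᶜ of {α,γ,δ,ε,ζ}
  {β,δ}  = ᶜ of {α,γ,ε,ζ}
  {α,β,γ,ζ}  = {α,γ,ζ} ∪ {α,β,ζ}
  {α,β,ε,ζ}  = {ε} ∪ {α,β,ζ}
  {β,γ,δ,ε}  = {γ,δ,ε} ∪ {β,δ,ε}
  {α,β,γ,ε,ζ}  = {α,γ,ε,ζ} ∪ {α,β,ζ}
  {α,β,δ,ε,ζ}  = {α,β,ζ} ∪ {β,δ,ε}
  |family| = 17
Step 3 (7 new):
  {γ}  = ᶜ of {α,β,δ,ε,ζ}
  {δ}  = ᶜ of {α,β,γ,ε,ζ}
  {α,ζ}  = ᶜ of {β,γ,δ,ε}
  {β,ε}  = {β} ∪ {ε}
  {γ,δ}  = ᶜ of {α,β,ε,ζ}
  {δ,ε}  = ᶜ of {α,β,γ,ζ}
  {α,β,δ,ζ}  = {α,β,ζ} ∪ {β,δ}
  |family| = 24
Step 4 adds 8:
  {β,γ}  = {β} ∪ {γ}
  {γ,ε}  = ᶜ of {α,β,δ,ζ}
  {α,δ,ζ}  = {α,ζ} ∪ {δ}
  {α,ε,ζ}  = {α,ζ} ∪ {ε}
  {β,γ,δ}  = {γ,δ} ∪ {β}
  {β,γ,ε}  = {β,ε} ∪ {γ}
  {α,γ,δ,ζ}  = ᶜ of {β,ε}
  {α,δ,ε,ζ}  = {α,ζ} ∪ {δ,ε}
  |family| = 32
Step 5: stable.

Therefore σ(𝒞) = { {}, {β}, {γ}, {δ}, {ε}, {α,ζ}, {β,γ}, {β,δ}, {β,ε}, {γ,δ}, {γ,ε}, {δ,ε}, {α,β,ζ}, {α,γ,ζ}, {α,δ,ζ}, {α,ε,ζ}, {β,γ,δ}, {β,γ,ε}, {β,δ,ε}, {γ,δ,ε}, {α,β,γ,ζ}, {α,β,δ,ζ}, {α,β,ε,ζ}, {α,γ,δ,ζ}, {α,γ,ε,ζ}, {α,δ,ε,ζ}, {β,γ,δ,ε}, {α,β,γ,δ,ζ}, {α,β,γ,ε,ζ}, {α,β,δ,ε,ζ}, {α,γ,δ,ε,ζ}, X } (|σ(𝒞)| = 32).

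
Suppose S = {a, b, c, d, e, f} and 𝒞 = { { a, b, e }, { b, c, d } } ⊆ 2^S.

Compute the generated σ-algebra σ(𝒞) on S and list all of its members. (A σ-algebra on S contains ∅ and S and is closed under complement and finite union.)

Start: 𝒞 ∪ {∅, S} = { ∅, { a, b, e }, { b, c, d }, S }.
Iteration 1 adds 3:
  { a, e, f }  = ᶜ of { b, c, d }
  { c, d, f }  = ᶜ of { a, b, e }
  { a, b, c, d, e }  = { a, b, e } ∪ { b, c, d }
Iteration 2: 4 new —
  { f }  = ᶜ of { a, b, c, d, e }
  { a, b, e, f }  = { a, b, e } ∪ { a, e, f }
  { b, c, d, f }  = { b, c, d } ∪ { c, d, f }
  { a, c, d, e, f }  = { a, e, f } ∪ { c, d, f }
Iteration 3: +3 →
  { b }  = ᶜ of { a, c, d, e, f }
  { a, e }  = ᶜ of { b, c, d, f }
  { c, d }  = ᶜ of { a, b, e, f }
Iteration 4 (2 new):
  { b, f }  = { b } ∪ { f }
  { a, c, d, e }  = { c, d } ∪ { a, e }
Iteration 5: stable.

Hence σ(𝒞) has 16 members: { ∅, { b }, { f }, { a, e }, { b, f }, { c, d }, { a, b, e }, { a, e, f }, { b, c, d }, { c, d, f }, { a, b, e, f }, { a, c, d, e }, { b, c, d, f }, { a, b, c, d, e }, { a, c, d, e, f }, S }.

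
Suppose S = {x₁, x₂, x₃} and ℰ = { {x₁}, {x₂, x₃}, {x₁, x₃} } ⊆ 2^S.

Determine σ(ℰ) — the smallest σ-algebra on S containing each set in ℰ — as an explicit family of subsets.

σ(ℰ) (8 sets): { {}, {x₁}, {x₂}, {x₃}, {x₁, x₂}, {x₁, x₃}, {x₂, x₃}, S }

Check:
Initial family (5 sets): { {}, {x₁}, {x₁, x₃}, {x₂, x₃}, S }.
Round 1: +1 →
  {x₂}  = S∖{x₁, x₃}
  — 6 sets.
Round 2: +1 →
  {x₁, x₂}  = {x₂} ∪ {x₁}
  — 7 sets.
Round 3: +1 →
  {x₃}  = S∖{x₁, x₂}
  — 8 sets.
Round 4: no new sets; the family is a σ-algebra.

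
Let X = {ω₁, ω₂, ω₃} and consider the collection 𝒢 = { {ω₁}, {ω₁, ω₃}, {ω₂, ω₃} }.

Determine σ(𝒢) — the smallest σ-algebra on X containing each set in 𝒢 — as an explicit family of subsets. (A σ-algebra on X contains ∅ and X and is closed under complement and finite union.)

Start: 𝒢 ∪ {∅, X} = { ∅, {ω₁}, {ω₁, ω₃}, {ω₂, ω₃}, X }.
Pass 1: 1 new —
  {ω₂}  = X∖{ω₁, ω₃}
  |family| = 6
Pass 2. New:
  {ω₁, ω₂}  = {ω₂} ∪ {ω₁}
  |family| = 7
Pass 3: 1 new —
  {ω₃}  = X∖{ω₁, ω₂}
  |family| = 8
Pass 4: no new sets; the family is a σ-algebra.

Therefore σ(𝒢) = { ∅, {ω₁}, {ω₂}, {ω₃}, {ω₁, ω₂}, {ω₁, ω₃}, {ω₂, ω₃}, X } (|σ(𝒢)| = 8).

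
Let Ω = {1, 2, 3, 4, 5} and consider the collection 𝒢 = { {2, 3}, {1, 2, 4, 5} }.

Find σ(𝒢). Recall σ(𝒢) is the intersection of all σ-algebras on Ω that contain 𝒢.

Take S₀ = 𝒢 ∪ {∅, Ω} = { {}, {2, 3}, {1, 2, 4, 5}, Ω }.
Pass 1: +2 →
  {3}  = complement {1, 2, 4, 5}
  {1, 4, 5}  = complement {2, 3}
  (now 6)
Pass 2 (1 new):
  {1, 3, 4, 5}  = {1, 4, 5} ∪ {3}
  (now 7)
Pass 3 adds 1:
  {2}  = complement {1, 3, 4, 5}
  (now 8)
Pass 4: stable.

Therefore σ(𝒢) = { {}, {2}, {3}, {2, 3}, {1, 4, 5}, {1, 2, 4, 5}, {1, 3, 4, 5}, Ω } (|σ(𝒢)| = 8).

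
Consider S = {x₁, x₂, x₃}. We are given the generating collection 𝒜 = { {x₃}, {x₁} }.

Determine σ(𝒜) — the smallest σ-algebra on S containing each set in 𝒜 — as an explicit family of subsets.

Answer: σ(𝒜) = { {}, {x₁}, {x₂}, {x₃}, {x₁,x₂}, {x₁,x₃}, {x₂,x₃}, S }

Trace:
Seed the family with 𝒜 together with ∅ and S: { {}, {x₁}, {x₃}, S }.
Iteration 1. New:
  {x₁,x₂}  = ᶜ of {x₃}
  {x₁,x₃}  = {x₃} ∪ {x₁}
  {x₂,x₃}  = ᶜ of {x₁}
  |family| = 7
Iteration 2 adds 1:
  {x₂}  = ᶜ of {x₁,x₃}
  |family| = 8
Iteration 3 adds nothing — fixpoint reached.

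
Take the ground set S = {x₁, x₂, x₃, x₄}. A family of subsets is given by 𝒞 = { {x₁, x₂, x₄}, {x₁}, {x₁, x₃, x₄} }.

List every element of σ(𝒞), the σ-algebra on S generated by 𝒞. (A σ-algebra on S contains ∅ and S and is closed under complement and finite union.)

Seed the family with 𝒞 together with ∅ and S: { {}, {x₁}, {x₁, x₂, x₄}, {x₁, x₃, x₄}, S }.
Round 1: +3 →
  {x₂}  = {x₁, x₃, x₄}ᶜ
  {x₃}  = {x₁, x₂, x₄}ᶜ
  {x₂, x₃, x₄}  = {x₁}ᶜ
  — 8 sets.
Round 2 (3 new):
  {x₁, x₂}  = {x₂} ∪ {x₁}
  {x₁, x₃}  = {x₃} ∪ {x₁}
  {x₂, x₃}  = {x₃} ∪ {x₂}
  — 11 sets.
Round 3. New:
  {x₁, x₄}  = {x₂, x₃}ᶜ
  {x₂, x₄}  = {x₁, x₃}ᶜ
  {x₃, x₄}  = {x₁, x₂}ᶜ
  {x₁, x₂, x₃}  = {x₃} ∪ {x₁, x₂}
  — 15 sets.
Round 4: 1 new —
  {x₄}  = {x₁, x₂, x₃}ᶜ
  — 16 sets.
Round 5 adds nothing — fixpoint reached.

Hence σ(𝒞) has 16 members: { {}, {x₁}, {x₂}, {x₃}, {x₄}, {x₁, x₂}, {x₁, x₃}, {x₁, x₄}, {x₂, x₃}, {x₂, x₄}, {x₃, x₄}, {x₁, x₂, x₃}, {x₁, x₂, x₄}, {x₁, x₃, x₄}, {x₂, x₃, x₄}, S }.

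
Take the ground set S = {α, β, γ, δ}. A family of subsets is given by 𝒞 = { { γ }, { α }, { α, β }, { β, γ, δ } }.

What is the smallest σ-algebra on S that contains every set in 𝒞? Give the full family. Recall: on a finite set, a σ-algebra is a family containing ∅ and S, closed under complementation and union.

σ(𝒞) = { {}, { α }, { β }, { γ }, { δ }, { α, β }, { α, γ }, { α, δ }, { β, γ }, { β, δ }, { γ, δ }, { α, β, γ }, { α, β, δ }, { α, γ, δ }, { β, γ, δ }, S }

Derivation:
Take S₀ = 𝒞 ∪ {∅, S} = { {}, { α }, { γ }, { α, β }, { β, γ, δ }, S }.
Step 1 (4 new):
  { α, γ }  = { γ } ∪ { α }
  { γ, δ }  = S∖{ α, β }
  { α, β, γ }  = { γ } ∪ { α, β }
  { α, β, δ }  = S∖{ γ }
  [10 total]
Step 2: 3 new —
  { δ }  = S∖{ α, β, γ }
  { β, δ }  = S∖{ α, γ }
  { α, γ, δ }  = { γ, δ } ∪ { α, γ }
  [13 total]
Step 3 (2 new):
  { β }  = S∖{ α, γ, δ }
  { α, δ }  = { δ } ∪ { α }
  [15 total]
Step 4 adds 1:
  { β, γ }  = S∖{ α, δ }
  [16 total]
Step 5: stable.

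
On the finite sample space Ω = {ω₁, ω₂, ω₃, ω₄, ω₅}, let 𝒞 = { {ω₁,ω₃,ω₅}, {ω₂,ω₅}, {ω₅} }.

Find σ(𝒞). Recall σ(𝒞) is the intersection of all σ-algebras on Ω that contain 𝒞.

Begin from { {}, {ω₅}, {ω₂,ω₅}, {ω₁,ω₃,ω₅}, Ω } (that is, 𝒞 plus ∅ and Ω).
Round 1: 4 new —
  {ω₂,ω₄}  = ᶜ of {ω₁,ω₃,ω₅}
  {ω₁,ω₃,ω₄}  = ᶜ of {ω₂,ω₅}
  {ω₁,ω₂,ω₃,ω₄}  = ᶜ of {ω₅}
  {ω₁,ω₂,ω₃,ω₅}  = {ω₂,ω₅} ∪ {ω₁,ω₃,ω₅}
  — 9 sets.
Round 2: +3 →
  {ω₄}  = ᶜ of {ω₁,ω₂,ω₃,ω₅}
  {ω₂,ω₄,ω₅}  = {ω₂,ω₅} ∪ {ω₂,ω₄}
  {ω₁,ω₃,ω₄,ω₅}  = {ω₁,ω₃,ω₅} ∪ {ω₁,ω₃,ω₄}
  — 12 sets.
Round 3: +3 →
  {ω₂}  = ᶜ of {ω₁,ω₃,ω₄,ω₅}
  {ω₁,ω₃}  = ᶜ of {ω₂,ω₄,ω₅}
  {ω₄,ω₅}  = {ω₄} ∪ {ω₅}
  — 15 sets.
Round 4: 1 new —
  {ω₁,ω₂,ω₃}  = ᶜ of {ω₄,ω₅}
  — 16 sets.
Round 5: stable.

|σ(𝒞)| = 16.  σ(𝒞) = { {}, {ω₂}, {ω₄}, {ω₅}, {ω₁,ω₃}, {ω₂,ω₄}, {ω₂,ω₅}, {ω₄,ω₅}, {ω₁,ω₂,ω₃}, {ω₁,ω₃,ω₄}, {ω₁,ω₃,ω₅}, {ω₂,ω₄,ω₅}, {ω₁,ω₂,ω₃,ω₄}, {ω₁,ω₂,ω₃,ω₅}, {ω₁,ω₃,ω₄,ω₅}, Ω }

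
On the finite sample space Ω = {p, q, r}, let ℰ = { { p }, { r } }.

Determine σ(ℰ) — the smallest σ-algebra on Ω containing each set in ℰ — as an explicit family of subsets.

|σ(ℰ)| = 8.  σ(ℰ) = { {  }, { p }, { q }, { r }, { p, q }, { p, r }, { q, r }, Ω }

Working:
Start: ℰ ∪ {∅, Ω} = { {  }, { p }, { r }, Ω }.
Round 1: 3 new —
  { p, q }  = Ω∖{ r }
  { p, r }  = { r } ∪ { p }
  { q, r }  = Ω∖{ p }
  |family| = 7
Round 2 (1 new):
  { q }  = Ω∖{ p, r }
  |family| = 8
Round 3: closed — nothing new.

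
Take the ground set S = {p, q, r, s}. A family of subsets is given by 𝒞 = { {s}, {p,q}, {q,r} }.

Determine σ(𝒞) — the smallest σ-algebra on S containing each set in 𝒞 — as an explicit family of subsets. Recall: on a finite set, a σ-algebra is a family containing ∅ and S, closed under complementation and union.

Answer: σ(𝒞) = { {}, {p}, {q}, {r}, {s}, {p,q}, {p,r}, {p,s}, {q,r}, {q,s}, {r,s}, {p,q,r}, {p,q,s}, {p,r,s}, {q,r,s}, S }

Working:
Initial family (5 sets): { {}, {s}, {p,q}, {q,r}, S }.
Round 1: +5 →
  {p,s}  = S∖{q,r}
  {r,s}  = S∖{p,q}
  {p,q,r}  = S∖{s}
  {p,q,s}  = {p,q} ∪ {s}
  {q,r,s}  = {q,r} ∪ {s}
  |family| = 10
Round 2. New:
  {p}  = S∖{q,r,s}
  {r}  = S∖{p,q,s}
  {p,r,s}  = {r,s} ∪ {p,s}
  |family| = 13
Round 3 adds 2:
  {q}  = S∖{p,r,s}
  {p,r}  = {r} ∪ {p}
  |family| = 15
Round 4: 1 new —
  {q,s}  = S∖{p,r}
  |family| = 16
Round 5: already closed under ᶜ and ∪.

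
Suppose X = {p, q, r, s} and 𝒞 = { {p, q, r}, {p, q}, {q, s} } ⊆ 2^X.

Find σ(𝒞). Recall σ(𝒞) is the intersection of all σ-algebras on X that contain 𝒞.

Start: 𝒞 ∪ {∅, X} = { ∅, {p, q}, {q, s}, {p, q, r}, X }.
Round 1: +4 →
  {s}  = complement {p, q, r}
  {p, r}  = complement {q, s}
  {r, s}  = complement {p, q}
  {p, q, s}  = {p, q} ∪ {q, s}
  |family| = 9
Round 2: +3 →
  {r}  = complement {p, q, s}
  {p, r, s}  = {r, s} ∪ {p, r}
  {q, r, s}  = {r, s} ∪ {q, s}
  |family| = 12
Round 3: +2 →
  {p}  = complement {q, r, s}
  {q}  = complement {p, r, s}
  |family| = 14
Round 4 adds 2:
  {p, s}  = {s} ∪ {p}
  {q, r}  = {r} ∪ {q}
  |family| = 16
Round 5: stable.

σ(𝒞) = { ∅, {p}, {q}, {r}, {s}, {p, q}, {p, r}, {p, s}, {q, r}, {q, s}, {r, s}, {p, q, r}, {p, q, s}, {p, r, s}, {q, r, s}, X }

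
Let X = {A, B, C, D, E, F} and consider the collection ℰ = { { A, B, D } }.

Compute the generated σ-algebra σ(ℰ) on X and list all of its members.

Initial family (3 sets): { {}, { A, B, D }, X }.
Step 1: 1 new —
  { C, E, F }  = X∖{ A, B, D }
  — 4 sets.
Step 2: stable.

Therefore σ(ℰ) = { {}, { A, B, D }, { C, E, F }, X } (|σ(ℰ)| = 4).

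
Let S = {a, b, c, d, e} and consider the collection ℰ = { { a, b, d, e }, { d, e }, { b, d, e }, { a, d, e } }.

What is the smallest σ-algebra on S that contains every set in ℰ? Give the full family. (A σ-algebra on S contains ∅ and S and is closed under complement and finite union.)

Start: ℰ ∪ {∅, S} = { {  }, { d, e }, { a, d, e }, { b, d, e }, { a, b, d, e }, S }.
Pass 1 (4 new):
  { c }  = { a, b, d, e }ᶜ
  { a, c }  = { b, d, e }ᶜ
  { b, c }  = { a, d, e }ᶜ
  { a, b, c }  = { d, e }ᶜ
  (now 10)
Pass 2. New:
  { c, d, e }  = { d, e } ∪ { c }
  { a, c, d, e }  = { a, d, e } ∪ { c }
  { b, c, d, e }  = { d, e } ∪ { b, c }
  (now 13)
Pass 3. New:
  { a }  = { b, c, d, e }ᶜ
  { b }  = { a, c, d, e }ᶜ
  { a, b }  = { c, d, e }ᶜ
  (now 16)
Pass 4 adds nothing — fixpoint reached.

Hence σ(ℰ) has 16 members: { {  }, { a }, { b }, { c }, { a, b }, { a, c }, { b, c }, { d, e }, { a, b, c }, { a, d, e }, { b, d, e }, { c, d, e }, { a, b, d, e }, { a, c, d, e }, { b, c, d, e }, S }.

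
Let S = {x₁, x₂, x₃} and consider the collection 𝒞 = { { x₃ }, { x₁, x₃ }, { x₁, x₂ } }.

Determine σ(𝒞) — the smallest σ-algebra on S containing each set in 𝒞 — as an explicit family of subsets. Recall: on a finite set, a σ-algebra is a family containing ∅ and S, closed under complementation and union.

Start: 𝒞 ∪ {∅, S} = { {}, { x₃ }, { x₁, x₂ }, { x₁, x₃ }, S }.
Pass 1 (1 new):
  { x₂ }  = S∖{ x₁, x₃ }
  — 6 sets.
Pass 2. New:
  { x₂, x₃ }  = { x₃ } ∪ { x₂ }
  — 7 sets.
Pass 3: +1 →
  { x₁ }  = S∖{ x₂, x₃ }
  — 8 sets.
Pass 4: stable.

Hence σ(𝒞) has 8 members: { {}, { x₁ }, { x₂ }, { x₃ }, { x₁, x₂ }, { x₁, x₃ }, { x₂, x₃ }, S }.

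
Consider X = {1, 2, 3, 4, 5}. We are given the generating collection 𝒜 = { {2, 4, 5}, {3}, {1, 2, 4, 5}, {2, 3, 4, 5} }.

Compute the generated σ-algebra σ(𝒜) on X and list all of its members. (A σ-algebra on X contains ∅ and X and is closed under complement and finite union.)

Seed the family with 𝒜 together with ∅ and X: { {}, {3}, {2, 4, 5}, {1, 2, 4, 5}, {2, 3, 4, 5}, X }.
Round 1. New:
  {1}  = complement {2, 3, 4, 5}
  {1, 3}  = complement {2, 4, 5}
  [8 total]
Round 2 adds nothing — fixpoint reached.

Therefore σ(𝒜) = { {}, {1}, {3}, {1, 3}, {2, 4, 5}, {1, 2, 4, 5}, {2, 3, 4, 5}, X } (|σ(𝒜)| = 8).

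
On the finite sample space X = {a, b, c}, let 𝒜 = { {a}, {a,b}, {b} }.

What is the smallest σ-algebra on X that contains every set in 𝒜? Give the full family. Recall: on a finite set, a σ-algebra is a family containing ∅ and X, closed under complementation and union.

Initial family (5 sets): { {}, {a}, {b}, {a,b}, X }.
Pass 1 adds 3:
  {c}  = {a,b}ᶜ
  {a,c}  = {b}ᶜ
  {b,c}  = {a}ᶜ
  |family| = 8
Pass 2: stable.

|σ(𝒜)| = 8.  σ(𝒜) = { {}, {a}, {b}, {c}, {a,b}, {a,c}, {b,c}, X }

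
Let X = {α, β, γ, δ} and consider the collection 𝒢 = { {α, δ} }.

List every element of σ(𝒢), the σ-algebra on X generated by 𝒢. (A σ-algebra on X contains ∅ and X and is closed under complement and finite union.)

Begin from { {}, {α, δ}, X } (that is, 𝒢 plus ∅ and X).
Step 1: 1 new —
  {β, γ}  = X∖{α, δ}
  (now 4)
After Step 2 the family is unchanged; done.

Therefore σ(𝒢) = { {}, {α, δ}, {β, γ}, X } (|σ(𝒢)| = 4).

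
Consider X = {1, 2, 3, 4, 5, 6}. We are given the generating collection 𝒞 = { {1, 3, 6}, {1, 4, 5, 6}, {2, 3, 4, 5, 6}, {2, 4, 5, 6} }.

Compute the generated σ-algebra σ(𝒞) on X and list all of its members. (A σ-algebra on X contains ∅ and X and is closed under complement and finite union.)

Initial family (6 sets): { ∅, {1, 3, 6}, {1, 4, 5, 6}, {2, 4, 5, 6}, {2, 3, 4, 5, 6}, X }.
Round 1: 6 new —
  {1}  = complement {2, 3, 4, 5, 6}
  {1, 3}  = complement {2, 4, 5, 6}
  {2, 3}  = complement {1, 4, 5, 6}
  {2, 4, 5}  = complement {1, 3, 6}
  {1, 2, 4, 5, 6}  = {2, 4, 5, 6} ∪ {1, 4, 5, 6}
  {1, 3, 4, 5, 6}  = {1, 3, 6} ∪ {1, 4, 5, 6}
  (now 12)
Round 2 adds 7:
  {2}  = complement {1, 3, 4, 5, 6}
  {3}  = complement {1, 2, 4, 5, 6}
  {1, 2, 3}  = {2, 3} ∪ {1, 3}
  {1, 2, 3, 6}  = {1, 3, 6} ∪ {2, 3}
  {1, 2, 4, 5}  = {2, 4, 5} ∪ {1}
  {2, 3, 4, 5}  = {2, 3} ∪ {2, 4, 5}
  {1, 2, 3, 4, 5}  = {1, 3} ∪ {2, 4, 5}
  (now 19)
Round 3: +6 →
  {6}  = complement {1, 2, 3, 4, 5}
  {1, 2}  = {2} ∪ {1}
  {1, 6}  = complement {2, 3, 4, 5}
  {3, 6}  = complement {1, 2, 4, 5}
  {4, 5}  = complement {1, 2, 3, 6}
  {4, 5, 6}  = complement {1, 2, 3}
  (now 25)
Round 4: +7 →
  {2, 6}  = {2} ∪ {6}
  {1, 2, 6}  = {1, 2} ∪ {1, 6}
  {1, 4, 5}  = {4, 5} ∪ {1}
  {2, 3, 6}  = {2} ∪ {3, 6}
  {3, 4, 5}  = {4, 5} ∪ {3}
  {1, 3, 4, 5}  = {4, 5} ∪ {1, 3}
  {3, 4, 5, 6}  = complement {1, 2}
  (now 32)
Round 5 adds nothing — fixpoint reached.

|σ(𝒞)| = 32.  σ(𝒞) = { ∅, {1}, {2}, {3}, {6}, {1, 2}, {1, 3}, {1, 6}, {2, 3}, {2, 6}, {3, 6}, {4, 5}, {1, 2, 3}, {1, 2, 6}, {1, 3, 6}, {1, 4, 5}, {2, 3, 6}, {2, 4, 5}, {3, 4, 5}, {4, 5, 6}, {1, 2, 3, 6}, {1, 2, 4, 5}, {1, 3, 4, 5}, {1, 4, 5, 6}, {2, 3, 4, 5}, {2, 4, 5, 6}, {3, 4, 5, 6}, {1, 2, 3, 4, 5}, {1, 2, 4, 5, 6}, {1, 3, 4, 5, 6}, {2, 3, 4, 5, 6}, X }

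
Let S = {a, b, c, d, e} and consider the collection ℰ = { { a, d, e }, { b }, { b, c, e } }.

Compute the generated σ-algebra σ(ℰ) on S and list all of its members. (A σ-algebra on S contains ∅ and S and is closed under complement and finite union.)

σ(ℰ) = { ∅, { b }, { c }, { e }, { a, d }, { b, c }, { b, e }, { c, e }, { a, b, d }, { a, c, d }, { a, d, e }, { b, c, e }, { a, b, c, d }, { a, b, d, e }, { a, c, d, e }, S }

Check:
Seed the family with ℰ together with ∅ and S: { ∅, { b }, { a, d, e }, { b, c, e }, S }.
Pass 1 (4 new):
  { a, d }  = complement { b, c, e }
  { b, c }  = complement { a, d, e }
  { a, b, d, e }  = { a, d, e } ∪ { b }
  { a, c, d, e }  = complement { b }
  |family| = 9
Pass 2: 3 new —
  { c }  = complement { a, b, d, e }
  { a, b, d }  = { b } ∪ { a, d }
  { a, b, c, d }  = { b, c } ∪ { a, d }
  |family| = 12
Pass 3: +3 →
  { e }  = complement { a, b, c, d }
  { c, e }  = complement { a, b, d }
  { a, c, d }  = { c } ∪ { a, d }
  |family| = 15
Pass 4 (1 new):
  { b, e }  = complement { a, c, d }
  |family| = 16
Pass 5 adds nothing — fixpoint reached.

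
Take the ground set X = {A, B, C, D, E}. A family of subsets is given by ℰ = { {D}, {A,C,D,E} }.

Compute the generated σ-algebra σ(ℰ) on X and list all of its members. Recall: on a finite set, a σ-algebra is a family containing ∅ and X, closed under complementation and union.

Take S₀ = ℰ ∪ {∅, X} = { {}, {D}, {A,C,D,E}, X }.
Round 1 adds 2:
  {B}  = {A,C,D,E}ᶜ
  {A,B,C,E}  = {D}ᶜ
  |family| = 6
Round 2 (1 new):
  {B,D}  = {D} ∪ {B}
  |family| = 7
Round 3: +1 →
  {A,C,E}  = {B,D}ᶜ
  |family| = 8
Round 4: closed — nothing new.

Hence σ(ℰ) has 8 members: { {}, {B}, {D}, {B,D}, {A,C,E}, {A,B,C,E}, {A,C,D,E}, X }.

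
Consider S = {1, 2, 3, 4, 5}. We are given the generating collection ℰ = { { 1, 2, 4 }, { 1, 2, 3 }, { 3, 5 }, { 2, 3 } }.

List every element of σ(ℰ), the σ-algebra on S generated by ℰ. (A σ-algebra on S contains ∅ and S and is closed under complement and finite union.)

σ(ℰ) = { {}, { 1 }, { 2 }, { 3 }, { 4 }, { 5 }, { 1, 2 }, { 1, 3 }, { 1, 4 }, { 1, 5 }, { 2, 3 }, { 2, 4 }, { 2, 5 }, { 3, 4 }, { 3, 5 }, { 4, 5 }, { 1, 2, 3 }, { 1, 2, 4 }, { 1, 2, 5 }, { 1, 3, 4 }, { 1, 3, 5 }, { 1, 4, 5 }, { 2, 3, 4 }, { 2, 3, 5 }, { 2, 4, 5 }, { 3, 4, 5 }, { 1, 2, 3, 4 }, { 1, 2, 3, 5 }, { 1, 2, 4, 5 }, { 1, 3, 4, 5 }, { 2, 3, 4, 5 }, S }

Trace:
Seed the family with ℰ together with ∅ and S: { {}, { 2, 3 }, { 3, 5 }, { 1, 2, 3 }, { 1, 2, 4 }, S }.
Pass 1. New:
  { 4, 5 }  = complement { 1, 2, 3 }
  { 1, 4, 5 }  = complement { 2, 3 }
  { 2, 3, 5 }  = { 2, 3 } ∪ { 3, 5 }
  { 1, 2, 3, 4 }  = { 1, 2, 3 } ∪ { 1, 2, 4 }
  { 1, 2, 3, 5 }  = { 1, 2, 3 } ∪ { 3, 5 }
  |family| = 11
Pass 2 adds 7:
  { 4 }  = complement { 1, 2, 3, 5 }
  { 5 }  = complement { 1, 2, 3, 4 }
  { 1, 4 }  = complement { 2, 3, 5 }
  { 3, 4, 5 }  = { 4, 5 } ∪ { 3, 5 }
  { 1, 2, 4, 5 }  = { 1, 4, 5 } ∪ { 1, 2, 4 }
  { 1, 3, 4, 5 }  = { 1, 4, 5 } ∪ { 3, 5 }
  { 2, 3, 4, 5 }  = { 4, 5 } ∪ { 2, 3, 5 }
  |family| = 18
Pass 3. New:
  { 1 }  = complement { 2, 3, 4, 5 }
  { 2 }  = complement { 1, 3, 4, 5 }
  { 3 }  = complement { 1, 2, 4, 5 }
  { 1, 2 }  = complement { 3, 4, 5 }
  { 2, 3, 4 }  = { 2, 3 } ∪ { 4 }
  |family| = 23
Pass 4 adds 9:
  { 1, 3 }  = { 3 } ∪ { 1 }
  { 1, 5 }  = complement { 2, 3, 4 }
  { 2, 4 }  = { 2 } ∪ { 4 }
  { 2, 5 }  = { 2 } ∪ { 5 }
  { 3, 4 }  = { 3 } ∪ { 4 }
  { 1, 2, 5 }  = { 1, 2 } ∪ { 5 }
  { 1, 3, 4 }  = { 3 } ∪ { 1, 4 }
  { 1, 3, 5 }  = { 3, 5 } ∪ { 1 }
  { 2, 4, 5 }  = { 2 } ∪ { 4, 5 }
  |family| = 32
Pass 5: closed — nothing new.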